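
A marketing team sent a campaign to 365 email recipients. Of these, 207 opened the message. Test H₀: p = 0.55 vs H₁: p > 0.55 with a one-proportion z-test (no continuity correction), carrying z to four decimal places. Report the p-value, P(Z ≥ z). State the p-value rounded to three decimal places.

p-value = 0.255

The sample proportion is 207/365 = 0.56712.
SE₀ = √(0.55·0.45/365) = 0.026040.
Test statistic (full precision, shown to 4 dp): z = (207/365 − 0.55)/SE₀ ≈ 0.6576.
p-value = P(Z ≥ z) with z = 0.6576 → 0.255.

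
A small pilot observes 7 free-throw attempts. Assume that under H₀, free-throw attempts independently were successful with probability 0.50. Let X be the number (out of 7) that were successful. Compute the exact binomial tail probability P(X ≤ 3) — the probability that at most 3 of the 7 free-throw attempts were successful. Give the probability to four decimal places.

P = 0.5000

X ~ Binomial(n=7, p=0.50).
P(X ≤ 3) = C(7,0)·0.50^0·0.50^7 + C(7,1)·0.50^1·0.50^6 + C(7,2)·0.50^2·0.50^5 + C(7,3)·0.50^3·0.50^4.
= 0.007812 + 0.054688 + 0.164062 + 0.273438 = 0.5000.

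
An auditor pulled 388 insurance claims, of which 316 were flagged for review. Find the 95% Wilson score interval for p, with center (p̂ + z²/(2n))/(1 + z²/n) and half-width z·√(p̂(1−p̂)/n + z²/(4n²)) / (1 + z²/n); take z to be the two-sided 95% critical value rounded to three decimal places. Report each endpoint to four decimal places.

(0.7727, 0.8500)

p̂ = 316/388 = 0.81443; z = 1.960, so z² = 3.841600.
1 + z²/n = 1.009901.
Center = (0.81443 + 0.004951)/1.009901 = 0.81135.
Radicand: p̂(1−p̂)/n + z²/(4n²) = 0.000389515 + 0.000006380 = 0.000395895.
Half-width = z·√(radicand)/denom = 1.960·0.019897/1.009901 = 0.03862.
CI: 0.81135 ± 0.03862 = (0.7727, 0.8500).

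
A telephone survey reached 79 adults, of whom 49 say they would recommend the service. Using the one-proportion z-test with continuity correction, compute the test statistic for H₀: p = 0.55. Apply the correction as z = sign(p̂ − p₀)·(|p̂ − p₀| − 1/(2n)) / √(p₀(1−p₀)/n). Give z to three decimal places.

The sample proportion is 49/79 = 0.62025. p̂ − p₀ = 0.070253.
1/(2n) = 0.006329.
Corrected numerator: |0.070253| − 0.006329 = 0.063924.
SE₀ = √(0.55·0.45/79) = 0.055972.
z = (+)0.063924/0.055972 = 1.142.

z = 1.142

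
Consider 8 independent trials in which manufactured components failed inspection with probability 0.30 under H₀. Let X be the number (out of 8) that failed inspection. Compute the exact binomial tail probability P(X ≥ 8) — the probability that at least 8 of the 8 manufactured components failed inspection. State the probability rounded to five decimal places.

P = 0.00007

X ~ Binomial(n=8, p=0.30).
P(X ≥ 8) = C(8,8)·0.30^8·0.70^0.
= 0.000066 = 0.00007.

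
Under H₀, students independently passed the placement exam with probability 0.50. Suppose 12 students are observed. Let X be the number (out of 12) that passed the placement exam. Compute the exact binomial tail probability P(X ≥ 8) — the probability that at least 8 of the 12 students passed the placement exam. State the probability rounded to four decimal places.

X is binomial with n = 12 and p = 0.50.
P(X ≥ 8) = Σ_{j=8}^{12} C(12,j)·0.50^j·0.50^{12−j}.
= 0.120850 + 0.053711 + 0.016113 + 0.002930 + 0.000244 = 0.1938.

P = 0.1938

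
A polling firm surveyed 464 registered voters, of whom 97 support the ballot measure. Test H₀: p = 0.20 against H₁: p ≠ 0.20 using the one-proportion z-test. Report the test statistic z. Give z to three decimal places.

With x = 97 successes in n = 464, p̂ = 0.20905.
Null standard error: √(0.20·0.80/464) = √0.000344828 = 0.018570.
z = (0.20905 − 0.20)/0.018570 = 0.00905/0.018570 = 0.487.

z = 0.487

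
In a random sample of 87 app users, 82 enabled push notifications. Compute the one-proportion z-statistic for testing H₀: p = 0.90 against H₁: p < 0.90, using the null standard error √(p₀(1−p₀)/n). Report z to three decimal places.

z = 1.322

The sample proportion is 82/87 = 0.94253.
Null standard error: √(0.90·0.10/87) = √0.001034483 = 0.032163.
z = (0.94253 − 0.90)/0.032163 = 0.04253/0.032163 = 1.322.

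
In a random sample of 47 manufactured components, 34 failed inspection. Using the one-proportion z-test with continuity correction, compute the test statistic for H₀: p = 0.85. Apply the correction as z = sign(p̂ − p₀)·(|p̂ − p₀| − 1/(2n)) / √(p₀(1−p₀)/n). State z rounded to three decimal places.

z = -2.226

p̂ = 34/47 = 0.72340. p̂ − p₀ = -0.126596.
1/(2n) = 0.010638.
Corrected numerator: |-0.126596| − 0.010638 = 0.115958.
Under H₀, SE = √(p₀(1−p₀)/n) = √(0.85·0.15/47) = √0.002712766 = 0.052084.
z = −0.115958/0.052084 = -2.226.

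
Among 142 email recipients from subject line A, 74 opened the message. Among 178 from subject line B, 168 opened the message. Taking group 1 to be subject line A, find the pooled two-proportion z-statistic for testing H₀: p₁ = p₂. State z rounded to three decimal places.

p̂₁ = 74/142 = 0.52113, p̂₂ = 168/178 = 0.94382.
Pooled p̂ = (74+168)/(142+178) = 242/320 = 0.75625.
SE = √[p̂(1−p̂)(1/n₁+1/n₂)] = √[0.75625·0.24375·(1/142+1/178)] ≈ 0.048309.
z = -0.42269/0.048309 = -8.750.

z = -8.750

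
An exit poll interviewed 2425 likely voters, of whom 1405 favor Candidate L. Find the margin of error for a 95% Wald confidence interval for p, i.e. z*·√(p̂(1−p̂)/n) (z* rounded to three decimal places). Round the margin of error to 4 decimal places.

ME = 0.0196

With x = 1405 successes in n = 2425, p̂ = 0.57938.
SE = √(p̂(1−p̂)/n) = √(0.243699/2425) = 0.010025.
z* = 1.960 at the 95% level.
Margin of error = z*·SE = 1.960 × 0.010025 = 0.0196.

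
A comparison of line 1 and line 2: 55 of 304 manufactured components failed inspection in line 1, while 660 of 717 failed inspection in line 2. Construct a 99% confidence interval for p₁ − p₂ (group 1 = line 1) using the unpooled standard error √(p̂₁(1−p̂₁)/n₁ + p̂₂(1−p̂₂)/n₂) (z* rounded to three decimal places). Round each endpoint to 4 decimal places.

p̂₁ = 55/304 = 0.18092, p̂₂ = 660/717 = 0.92050; p̂₁ − p̂₂ = -0.73958.
Unpooled SE = √(p̂₁(1−p̂₁)/n₁ + p̂₂(1−p̂₂)/n₂) = √(0.000487463 + 0.000102061) = 0.024280.
z* = 2.576 at the 99% level. Margin of error = 0.06255.
Interval: -0.73958 ± 0.06255 → (-0.8021, -0.6770).

(-0.8021, -0.6770)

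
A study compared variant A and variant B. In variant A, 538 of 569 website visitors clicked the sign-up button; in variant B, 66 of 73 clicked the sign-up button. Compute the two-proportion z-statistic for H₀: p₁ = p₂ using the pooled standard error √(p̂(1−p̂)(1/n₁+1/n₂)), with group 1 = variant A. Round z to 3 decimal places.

z = 1.411

p̂₁ = 538/569 = 0.94552, p̂₂ = 66/73 = 0.90411.
Pooling: p̂ = 604/642 = 0.94081.
Pooled SE = √[0.0556866·0.01545610] ≈ 0.029338.
z = 0.04141/0.029338 = 1.411.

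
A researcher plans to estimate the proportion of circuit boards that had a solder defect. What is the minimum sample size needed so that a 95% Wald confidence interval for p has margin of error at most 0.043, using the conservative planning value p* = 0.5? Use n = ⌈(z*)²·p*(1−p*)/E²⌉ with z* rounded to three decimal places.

The 95% critical value is z* = 1.960.
p*(1−p*) = 0.2500.
(z*)²·p*(1−p*)/E² = 3.841600·0.2500/0.001849 = 519.416.
Rounding up, n = 520.

n = 520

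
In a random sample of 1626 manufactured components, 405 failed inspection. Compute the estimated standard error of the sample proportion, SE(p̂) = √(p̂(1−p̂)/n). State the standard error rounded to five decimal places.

SE = 0.01073

p̂ = 405/1626 = 0.24908.
p̂(1−p̂) = 0.187039.
SE = √(0.187039/1626) = 0.01073.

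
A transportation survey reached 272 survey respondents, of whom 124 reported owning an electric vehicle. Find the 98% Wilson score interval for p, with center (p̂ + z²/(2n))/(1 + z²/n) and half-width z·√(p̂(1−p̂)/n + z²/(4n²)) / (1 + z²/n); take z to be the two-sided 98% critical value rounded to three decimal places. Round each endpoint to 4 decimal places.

(0.3872, 0.5263)

Here p̂ = 124/272 = 0.45588 and z = 2.326 (z² = 5.410276).
Denominator 1 + z²/n = 1 + 5.410276/272 = 1.019891.
Adjusted center: (0.45588 + z²/(2n))/1.019891 = 0.45674.
Radicand: p̂(1−p̂)/n + z²/(4n²) = 0.000911962 + 0.000018282 = 0.000930244.
Half-width = z·√(radicand)/denom = 2.326·0.030500/1.019891 = 0.06956.
So the interval runs from 0.3872 to 0.5263.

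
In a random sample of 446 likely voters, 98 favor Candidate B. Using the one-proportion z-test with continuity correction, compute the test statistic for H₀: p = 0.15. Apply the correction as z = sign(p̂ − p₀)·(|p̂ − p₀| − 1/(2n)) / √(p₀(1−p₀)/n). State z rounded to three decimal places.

p̂ = 98/446 = 0.21973. p̂ − p₀ = 0.069731.
1/(2n) = 0.001121.
Corrected numerator: |0.069731| − 0.001121 = 0.068610.
SE₀ = √(0.15·0.85/446) = 0.016908.
z = (+)0.068610/0.016908 = 4.058.

z = 4.058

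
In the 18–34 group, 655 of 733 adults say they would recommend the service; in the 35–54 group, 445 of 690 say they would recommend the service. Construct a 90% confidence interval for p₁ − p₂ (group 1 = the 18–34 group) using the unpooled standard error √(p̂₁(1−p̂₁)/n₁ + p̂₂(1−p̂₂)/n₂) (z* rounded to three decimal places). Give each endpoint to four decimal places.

(0.2133, 0.2840)

p̂₁ = 655/733 = 0.89359, p̂₂ = 445/690 = 0.64493; p̂₁ − p̂₂ = 0.24866.
Unpooled SE = √(p̂₁(1−p̂₁)/n₁ + p̂₂(1−p̂₂)/n₂) = √(0.000129725 + 0.000331878) = 0.021485.
The 90% critical value is z* = 1.645. Margin = 1.645·0.021485 = 0.03534.
So the interval runs from 0.2133 to 0.2840.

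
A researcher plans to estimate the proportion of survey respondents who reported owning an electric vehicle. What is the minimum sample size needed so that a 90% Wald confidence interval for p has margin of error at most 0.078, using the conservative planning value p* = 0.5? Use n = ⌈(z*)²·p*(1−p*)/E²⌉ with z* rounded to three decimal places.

n = 112

For 90% confidence, z* = 1.645.
p*(1−p*) = 0.2500.
Required n before rounding: 2.706025 × 0.2500 / 0.078² = 111.194.
Rounding up, n = 112.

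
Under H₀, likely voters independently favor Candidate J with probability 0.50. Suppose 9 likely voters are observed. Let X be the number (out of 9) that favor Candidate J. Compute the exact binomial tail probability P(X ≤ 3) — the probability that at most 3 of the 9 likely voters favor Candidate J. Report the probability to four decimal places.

X ~ Binomial(n=9, p=0.50).
P(X ≤ 3) = C(9,0)·0.50^0·0.50^9 + C(9,1)·0.50^1·0.50^8 + C(9,2)·0.50^2·0.50^7 + C(9,3)·0.50^3·0.50^6.
= 0.001953 + 0.017578 + 0.070312 + 0.164062 = 0.2539.

P = 0.2539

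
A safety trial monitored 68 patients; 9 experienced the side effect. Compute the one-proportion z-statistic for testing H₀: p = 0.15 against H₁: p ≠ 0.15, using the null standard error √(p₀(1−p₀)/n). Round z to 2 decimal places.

z = -0.41

Sample proportion p̂ = 9/68 = 0.13235.
Under H₀, SE = √(p₀(1−p₀)/n) = √(0.15·0.85/68) = √0.001875000 = 0.043301.
z = (0.13235 − 0.15)/0.043301 = -0.01765/0.043301 = -0.41.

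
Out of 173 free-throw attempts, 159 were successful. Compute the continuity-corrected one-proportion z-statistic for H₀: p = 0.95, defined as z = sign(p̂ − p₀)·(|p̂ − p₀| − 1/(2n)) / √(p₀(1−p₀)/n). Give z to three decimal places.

z = -1.692

p̂ = 159/173 = 0.91908. p̂ − p₀ = -0.030925.
Continuity correction 1/(2n) = 1/346 = 0.002890.
Corrected numerator: |-0.030925| − 0.002890 = 0.028035.
SE₀ = √(0.95·0.05/173) = 0.016570.
z = (−)0.028035/0.016570 = -1.692.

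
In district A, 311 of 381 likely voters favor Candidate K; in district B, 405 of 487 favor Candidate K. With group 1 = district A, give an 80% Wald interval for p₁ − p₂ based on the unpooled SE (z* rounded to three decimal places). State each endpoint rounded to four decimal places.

(-0.0488, 0.0181)

p̂₁ = 0.81627, p̂₂ = 0.83162, so the observed difference is -0.01535.
Unpooled SE = √(p̂₁(1−p̂₁)/n₁ + p̂₂(1−p̂₂)/n₂) = √(0.000393626 + 0.000287529) = 0.026099.
z* = 1.282 at the 80% level. Margin of error = 0.03346.
So the interval runs from -0.0488 to 0.0181.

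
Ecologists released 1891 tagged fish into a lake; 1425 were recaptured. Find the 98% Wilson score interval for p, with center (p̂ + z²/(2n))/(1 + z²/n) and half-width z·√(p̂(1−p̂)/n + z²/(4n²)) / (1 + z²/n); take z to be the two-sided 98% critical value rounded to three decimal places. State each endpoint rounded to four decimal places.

Here p̂ = 1425/1891 = 0.75357 and z = 2.326 (z² = 5.410276).
Denominator 1 + z²/n = 1 + 5.410276/1891 = 1.002861.
Center = (0.75357 + 0.001431)/1.002861 = 0.75285.
Radicand: p̂(1−p̂)/n + z²/(4n²) = 0.000098203 + 0.000000378 = 0.000098581.
Half-width = z·√(radicand)/denom = 2.326·0.009929/1.002861 = 0.02303.
Interval: 0.75285 ± 0.02303 → (0.7298, 0.7759).

(0.7298, 0.7759)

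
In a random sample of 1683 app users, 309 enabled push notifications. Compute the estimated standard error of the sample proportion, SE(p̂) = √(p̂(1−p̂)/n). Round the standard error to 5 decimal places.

With x = 309 successes in n = 1683, p̂ = 0.18360.
p̂(1−p̂) = 0.18360·0.81640 = 0.149891.
SE = √(0.149891/1683) = √0.000089062 = 0.00944.

SE = 0.00944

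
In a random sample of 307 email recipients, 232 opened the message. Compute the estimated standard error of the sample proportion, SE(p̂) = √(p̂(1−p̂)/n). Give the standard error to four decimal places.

SE = 0.0245

With x = 232 successes in n = 307, p̂ = 0.75570.
p̂(1−p̂) = 0.75570·0.24430 = 0.184618.
SE = √(0.184618/307) = √0.000601362 = 0.0245.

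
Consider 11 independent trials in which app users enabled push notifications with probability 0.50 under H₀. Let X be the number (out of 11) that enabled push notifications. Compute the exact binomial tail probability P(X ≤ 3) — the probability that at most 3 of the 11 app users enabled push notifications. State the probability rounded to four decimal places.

P = 0.1133

X ~ Binomial(n=11, p=0.50).
P(X ≤ 3) = C(11,0)·0.50^0·0.50^11 + C(11,1)·0.50^1·0.50^10 + C(11,2)·0.50^2·0.50^9 + C(11,3)·0.50^3·0.50^8.
= 0.000488 + 0.005371 + 0.026855 + 0.080566 = 0.1133.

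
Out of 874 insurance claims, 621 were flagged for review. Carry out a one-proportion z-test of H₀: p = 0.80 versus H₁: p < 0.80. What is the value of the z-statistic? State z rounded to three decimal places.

The sample proportion is 621/874 = 0.71053.
Null standard error: √(0.80·0.20/874) = √0.000183066 = 0.013530.
z = (p̂ − p₀)/SE = (0.71053 − 0.80)/0.013530 = -6.613.

z = -6.613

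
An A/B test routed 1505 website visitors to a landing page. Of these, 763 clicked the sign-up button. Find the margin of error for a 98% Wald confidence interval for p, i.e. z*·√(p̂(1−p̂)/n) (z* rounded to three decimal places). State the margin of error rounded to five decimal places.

p̂ = 763/1505 = 0.50698.
SE = √(p̂(1−p̂)/n) = √(0.249951/1505) = 0.012887.
z* = 2.326 at the 98% level.
ME = 2.326·0.012887 = 0.02998.

ME = 0.02998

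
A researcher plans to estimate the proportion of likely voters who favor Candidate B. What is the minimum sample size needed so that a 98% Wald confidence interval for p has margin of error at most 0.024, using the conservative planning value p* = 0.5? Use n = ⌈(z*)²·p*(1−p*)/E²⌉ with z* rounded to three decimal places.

z* = 2.326 at the 98% level.
p*(1−p*) = 0.2500.
Required n before rounding: 5.410276 × 0.2500 / 0.024² = 2348.210.
⌈2348.210⌉ = 2349.

n = 2349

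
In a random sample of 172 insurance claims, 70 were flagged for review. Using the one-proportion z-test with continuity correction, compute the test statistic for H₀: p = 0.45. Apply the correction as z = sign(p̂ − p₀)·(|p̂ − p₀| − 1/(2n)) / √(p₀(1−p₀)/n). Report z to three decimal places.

z = -1.058

The sample proportion is 70/172 = 0.40698. p̂ − p₀ = -0.043023.
Continuity correction 1/(2n) = 1/344 = 0.002907.
Corrected numerator: |-0.043023| − 0.002907 = 0.040116.
SE₀ = √(0.45·0.55/172) = 0.037934.
z = (−)0.040116/0.037934 = -1.058.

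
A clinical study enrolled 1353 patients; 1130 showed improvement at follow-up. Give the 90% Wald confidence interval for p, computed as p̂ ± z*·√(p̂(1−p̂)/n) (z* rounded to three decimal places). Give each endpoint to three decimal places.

p̂ = 1130/1353 = 0.83518.
SE = √(p̂(1−p̂)/n) = √(0.137654/1353) = 0.010087.
z* = 1.645 at the 90% level.
Margin = 1.645·0.010087 = 0.01659.
So the interval runs from 0.819 to 0.852.

(0.819, 0.852)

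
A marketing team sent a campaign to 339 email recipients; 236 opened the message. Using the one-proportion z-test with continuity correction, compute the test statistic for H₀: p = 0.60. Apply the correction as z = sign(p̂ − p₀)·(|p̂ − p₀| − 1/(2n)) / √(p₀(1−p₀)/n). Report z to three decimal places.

p̂ = 236/339 = 0.69617. p̂ − p₀ = 0.096165.
1/(2n) = 0.001475.
Corrected numerator: |0.096165| − 0.001475 = 0.094690.
Under H₀, SE = √(p₀(1−p₀)/n) = √(0.60·0.40/339) = √0.000707965 = 0.026608.
z = (+)0.094690/0.026608 = 3.559.

z = 3.559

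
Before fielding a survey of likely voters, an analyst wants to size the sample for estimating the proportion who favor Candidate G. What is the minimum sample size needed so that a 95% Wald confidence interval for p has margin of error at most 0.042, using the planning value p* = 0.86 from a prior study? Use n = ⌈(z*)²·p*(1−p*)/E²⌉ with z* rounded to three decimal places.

n = 263

z* = 1.960 at the 95% level.
p*(1−p*) = 0.86·0.14 = 0.1204.
(z*)²·p*(1−p*)/E² = 3.841600·0.1204/0.001764 = 262.204.
Rounding up, n = 263.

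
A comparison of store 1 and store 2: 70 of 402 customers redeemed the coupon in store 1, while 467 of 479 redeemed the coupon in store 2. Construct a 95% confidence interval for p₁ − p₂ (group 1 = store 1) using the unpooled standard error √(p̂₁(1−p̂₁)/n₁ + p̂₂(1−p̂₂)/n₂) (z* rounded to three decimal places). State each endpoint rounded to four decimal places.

(-0.8404, -0.7612)

p̂₁ = 70/402 = 0.17413, p̂₂ = 467/479 = 0.97495; p̂₁ − p̂₂ = -0.80082.
SE = √(0.000357732 + 0.000050991) = √0.000408723 = 0.020217.
The 95% critical value is z* = 1.960. Margin of error = 0.03963.
So the interval runs from -0.8404 to -0.7612.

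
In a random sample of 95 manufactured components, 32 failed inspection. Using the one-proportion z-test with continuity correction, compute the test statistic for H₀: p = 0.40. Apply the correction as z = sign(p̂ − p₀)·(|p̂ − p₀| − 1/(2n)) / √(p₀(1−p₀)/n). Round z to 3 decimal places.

z = -1.152

The sample proportion is 32/95 = 0.33684. p̂ − p₀ = -0.063158.
1/(2n) = 0.005263.
Corrected numerator: |-0.063158| − 0.005263 = 0.057895.
Null standard error: √(0.40·0.60/95) = √0.002526316 = 0.050262.
z = −0.057895/0.050262 = -1.152.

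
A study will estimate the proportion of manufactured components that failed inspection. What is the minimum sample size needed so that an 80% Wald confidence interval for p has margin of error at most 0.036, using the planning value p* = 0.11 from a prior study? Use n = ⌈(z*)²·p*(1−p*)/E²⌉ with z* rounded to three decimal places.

n = 125

z* = 1.282 at the 80% level.
p*(1−p*) = 0.0979.
(z*)²·p*(1−p*)/E² = 1.643524·0.0979/0.001296 = 124.152.
Rounding up, n = 125.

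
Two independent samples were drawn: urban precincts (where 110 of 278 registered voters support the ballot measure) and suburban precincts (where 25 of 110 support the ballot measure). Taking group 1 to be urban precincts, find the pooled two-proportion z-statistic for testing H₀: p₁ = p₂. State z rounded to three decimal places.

z = 3.139

Sample proportions: p̂₁ = 110/278 = 0.39568 and p̂₂ = 25/110 = 0.22727.
Pooled p̂ = (110+25)/(278+110) = 135/388 = 0.34794.
Pooled SE = √[0.2268772·0.01268803] ≈ 0.053653.
z = (p̂₁ − p̂₂)/SE = (0.39568 − 0.22727)/0.053653 = 0.16841/0.053653 = 3.139.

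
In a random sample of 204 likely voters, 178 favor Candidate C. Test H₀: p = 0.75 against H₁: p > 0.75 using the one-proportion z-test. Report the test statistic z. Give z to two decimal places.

The sample proportion is 178/204 = 0.87255.
Null standard error: √(0.75·0.25/204) = √0.000919118 = 0.030317.
z = (0.87255 − 0.75)/0.030317 = 0.12255/0.030317 = 4.04.

z = 4.04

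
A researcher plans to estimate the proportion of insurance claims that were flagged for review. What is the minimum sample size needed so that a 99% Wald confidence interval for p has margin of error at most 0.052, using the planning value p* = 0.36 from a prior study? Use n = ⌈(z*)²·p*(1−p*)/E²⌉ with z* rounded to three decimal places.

n = 566

For 99% confidence, z* = 2.576.
p*(1−p*) = 0.2304.
Required n before rounding: 6.635776 × 0.2304 / 0.052² = 565.415.
Rounding up, n = 566.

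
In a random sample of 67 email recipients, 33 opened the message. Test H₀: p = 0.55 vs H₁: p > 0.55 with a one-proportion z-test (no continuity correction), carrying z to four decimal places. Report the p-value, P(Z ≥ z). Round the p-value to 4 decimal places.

p-value = 0.8278

p̂ = 33/67 = 0.49254.
SE₀ = √(0.55·0.45/67) = 0.060779.
z = (p̂ − p₀)/SE = (33/67 − 0.55)/0.060779 ≈ -0.9454.
From the standard normal, P(Z ≥ z) = 0.8278.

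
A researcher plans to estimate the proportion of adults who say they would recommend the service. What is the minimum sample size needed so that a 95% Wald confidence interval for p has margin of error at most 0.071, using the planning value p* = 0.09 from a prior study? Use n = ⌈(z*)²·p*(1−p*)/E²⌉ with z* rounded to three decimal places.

z* = 1.960 at the 95% level.
p*(1−p*) = 0.09·0.91 = 0.0819.
(z*)²·p*(1−p*)/E² = 3.841600·0.0819/0.005041 = 62.414.
Rounding up, n = 63.

n = 63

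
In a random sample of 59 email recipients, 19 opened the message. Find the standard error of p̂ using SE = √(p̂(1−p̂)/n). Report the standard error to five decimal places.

SE = 0.06083

The sample proportion is 19/59 = 0.32203.
p̂(1−p̂) = 0.32203·0.67797 = 0.218327.
SE = √(0.218327/59) = √0.003700458 = 0.06083.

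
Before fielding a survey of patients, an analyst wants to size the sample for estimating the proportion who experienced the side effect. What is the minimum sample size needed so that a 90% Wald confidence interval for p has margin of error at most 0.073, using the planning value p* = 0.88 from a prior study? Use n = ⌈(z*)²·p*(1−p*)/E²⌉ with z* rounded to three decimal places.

n = 54

The 90% critical value is z* = 1.645.
p*(1−p*) = 0.88·0.12 = 0.1056.
Required n before rounding: 2.706025 × 0.1056 / 0.073² = 53.623.
Rounding up, n = 54.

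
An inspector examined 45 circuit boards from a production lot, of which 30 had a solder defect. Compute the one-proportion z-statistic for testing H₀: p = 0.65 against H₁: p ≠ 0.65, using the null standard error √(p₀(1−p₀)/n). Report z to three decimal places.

z = 0.234

With x = 30 successes in n = 45, p̂ = 0.66667.
Null standard error: √(0.65·0.35/45) = √0.005055556 = 0.071102.
z = (0.66667 − 0.65)/0.071102 = 0.01667/0.071102 = 0.234.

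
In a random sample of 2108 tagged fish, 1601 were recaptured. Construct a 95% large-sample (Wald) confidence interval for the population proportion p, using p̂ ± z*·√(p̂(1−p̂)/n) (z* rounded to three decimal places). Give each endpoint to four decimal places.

(0.7412, 0.7777)

Sample proportion p̂ = 1601/2108 = 0.75949.
SE = √(p̂(1−p̂)/n) = √(0.182666/2108) = 0.009309.
For 95% confidence, z* = 1.960.
Margin = 1.960·0.009309 = 0.01825.
Interval: 0.75949 ± 0.01825 → (0.7412, 0.7777).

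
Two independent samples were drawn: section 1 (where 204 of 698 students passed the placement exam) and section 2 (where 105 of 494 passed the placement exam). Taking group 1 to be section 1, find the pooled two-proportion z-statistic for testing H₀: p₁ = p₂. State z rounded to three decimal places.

z = 3.094

p̂₁ = 204/698 = 0.29226, p̂₂ = 105/494 = 0.21255.
Pooling: p̂ = 309/1192 = 0.25923.
Pooled SE = √[0.1920289·0.00345696] ≈ 0.025765.
z = 0.07971/0.025765 = 3.094.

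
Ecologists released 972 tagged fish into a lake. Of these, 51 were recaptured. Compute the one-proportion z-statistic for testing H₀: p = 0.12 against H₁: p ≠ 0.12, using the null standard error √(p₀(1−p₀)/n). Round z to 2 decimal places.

z = -6.48

Sample proportion p̂ = 51/972 = 0.05247.
Null standard error: √(0.12·0.88/972) = √0.000108642 = 0.010423.
z = (p̂ − p₀)/SE = (0.05247 − 0.12)/0.010423 = -6.48.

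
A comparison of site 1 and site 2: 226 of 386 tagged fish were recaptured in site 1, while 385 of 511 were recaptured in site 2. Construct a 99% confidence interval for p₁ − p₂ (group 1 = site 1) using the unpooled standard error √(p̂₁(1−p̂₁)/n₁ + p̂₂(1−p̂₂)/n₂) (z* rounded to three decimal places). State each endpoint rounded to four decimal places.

(-0.2491, -0.0868)

p̂₁ = 226/386 = 0.58549, p̂₂ = 385/511 = 0.75342; p̂₁ − p̂₂ = -0.16793.
SE = √(0.000628733 + 0.000363554) = √0.000992287 = 0.031501.
For 99% confidence, z* = 2.576. Margin of error = 0.08115.
CI: -0.16793 ± 0.08115 = (-0.2491, -0.0868).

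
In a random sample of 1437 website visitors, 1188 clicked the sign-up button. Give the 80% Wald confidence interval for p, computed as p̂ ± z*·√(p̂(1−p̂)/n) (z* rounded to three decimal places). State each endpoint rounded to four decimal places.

(0.8139, 0.8395)

The sample proportion is 1188/1437 = 0.82672.
SE(p̂) = √(0.82672·0.17328/1437) = 0.009984.
z* = 1.282 at the 80% level.
Margin = 1.282·0.009984 = 0.01280.
So the interval runs from 0.8139 to 0.8395.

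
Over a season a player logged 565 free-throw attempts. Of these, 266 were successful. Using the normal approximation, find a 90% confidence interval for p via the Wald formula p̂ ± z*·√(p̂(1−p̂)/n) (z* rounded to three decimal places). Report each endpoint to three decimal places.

(0.436, 0.505)

The sample proportion is 266/565 = 0.47080.
Standard error of p̂: √(0.249147/565) = √0.000440968 = 0.020999.
The 90% critical value is z* = 1.645.
Margin of error: 1.645 × 0.020999 = 0.03454.
Interval: 0.47080 ± 0.03454 → (0.436, 0.505).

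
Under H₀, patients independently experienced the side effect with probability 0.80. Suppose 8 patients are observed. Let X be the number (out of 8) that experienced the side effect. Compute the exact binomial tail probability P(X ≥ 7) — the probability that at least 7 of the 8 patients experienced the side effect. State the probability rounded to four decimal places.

X ~ Binomial(n=8, p=0.80).
P(X ≥ 7) = C(8,7)·0.80^7·0.20^1 + C(8,8)·0.80^8·0.20^0.
= 0.335544 + 0.167772 = 0.5033.

P = 0.5033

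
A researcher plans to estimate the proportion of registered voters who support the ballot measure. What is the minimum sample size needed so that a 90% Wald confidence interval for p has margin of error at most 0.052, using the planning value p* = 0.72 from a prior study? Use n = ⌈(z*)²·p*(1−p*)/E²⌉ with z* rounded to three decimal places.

n = 202

z* = 1.645 at the 90% level.
p*(1−p*) = 0.2016.
Required n before rounding: 2.706025 × 0.2016 / 0.052² = 201.751.
⌈201.751⌉ = 202.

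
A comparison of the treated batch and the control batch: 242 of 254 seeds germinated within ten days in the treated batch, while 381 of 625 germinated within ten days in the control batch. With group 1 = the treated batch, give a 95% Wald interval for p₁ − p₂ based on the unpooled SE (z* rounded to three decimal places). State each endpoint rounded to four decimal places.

p̂₁ = 242/254 = 0.95276, p̂₂ = 381/625 = 0.60960; p̂₁ − p̂₂ = 0.34316.
Unpooled SE = √(p̂₁(1−p̂₁)/n₁ + p̂₂(1−p̂₂)/n₂) = √(0.000177213 + 0.000380781) = 0.023622.
z* = 1.960 at the 95% level. Margin = 1.960·0.023622 = 0.04630.
Interval: 0.34316 ± 0.04630 → (0.2969, 0.3895).

(0.2969, 0.3895)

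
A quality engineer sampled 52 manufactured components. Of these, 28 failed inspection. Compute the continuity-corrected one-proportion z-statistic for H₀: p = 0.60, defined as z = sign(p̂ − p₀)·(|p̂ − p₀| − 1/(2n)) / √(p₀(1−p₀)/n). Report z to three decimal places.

z = -0.764

p̂ = 28/52 = 0.53846. p̂ − p₀ = -0.061538.
1/(2n) = 0.009615.
Corrected numerator: |-0.061538| − 0.009615 = 0.051923.
Null standard error: √(0.60·0.40/52) = √0.004615385 = 0.067937.
z = (−)0.051923/0.067937 = -0.764.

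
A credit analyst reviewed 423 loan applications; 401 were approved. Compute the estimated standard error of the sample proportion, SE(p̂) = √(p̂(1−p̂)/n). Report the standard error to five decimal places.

SE = 0.01080

Sample proportion p̂ = 401/423 = 0.94799.
p̂(1−p̂) = 0.94799·0.05201 = 0.049305.
SE = √(0.049305/423) = 0.01080.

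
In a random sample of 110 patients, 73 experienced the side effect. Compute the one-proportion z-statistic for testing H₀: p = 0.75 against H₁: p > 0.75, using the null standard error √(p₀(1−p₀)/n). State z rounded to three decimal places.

Sample proportion p̂ = 73/110 = 0.66364.
Under H₀, SE = √(p₀(1−p₀)/n) = √(0.75·0.25/110) = √0.001704545 = 0.041286.
z = (p̂ − p₀)/SE = (0.66364 − 0.75)/0.041286 = -2.092.

z = -2.092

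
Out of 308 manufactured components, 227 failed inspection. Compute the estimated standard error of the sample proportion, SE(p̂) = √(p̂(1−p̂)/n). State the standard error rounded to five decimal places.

SE = 0.02509

The sample proportion is 227/308 = 0.73701.
p̂(1−p̂) = 0.73701·0.26299 = 0.193826.
SE = √(0.193826/308) = √0.000629305 = 0.02509.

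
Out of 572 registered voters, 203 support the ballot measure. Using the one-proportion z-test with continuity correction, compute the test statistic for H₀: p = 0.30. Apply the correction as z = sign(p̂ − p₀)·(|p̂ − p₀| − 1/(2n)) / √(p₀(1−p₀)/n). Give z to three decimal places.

The sample proportion is 203/572 = 0.35490. p̂ − p₀ = 0.054895.
Continuity correction 1/(2n) = 1/1144 = 0.000874.
Corrected numerator: |0.054895| − 0.000874 = 0.054021.
Under H₀, SE = √(p₀(1−p₀)/n) = √(0.30·0.70/572) = √0.000367133 = 0.019161.
z = +0.054021/0.019161 = 2.819.

z = 2.819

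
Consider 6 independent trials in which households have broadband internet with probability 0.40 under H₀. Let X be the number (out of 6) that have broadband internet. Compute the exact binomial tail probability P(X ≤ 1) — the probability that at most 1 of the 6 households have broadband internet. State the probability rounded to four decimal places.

P = 0.2333

X is binomial with n = 6 and p = 0.40.
P(X ≤ 1) = C(6,0)·0.40^0·0.60^6 + C(6,1)·0.40^1·0.60^5.
= 0.046656 + 0.186624 = 0.2333.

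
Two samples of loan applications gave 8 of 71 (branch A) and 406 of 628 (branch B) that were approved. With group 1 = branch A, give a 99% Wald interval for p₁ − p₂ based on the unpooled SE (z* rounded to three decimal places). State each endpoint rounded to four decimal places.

(-0.6423, -0.4254)

p̂₁ = 0.11268, p̂₂ = 0.64650, so the observed difference is -0.53382.
SE = √(0.001408171 + 0.000363915) = √0.001772086 = 0.042096.
The 99% critical value is z* = 2.576. Margin of error = 0.10844.
So the interval runs from -0.6423 to -0.4254.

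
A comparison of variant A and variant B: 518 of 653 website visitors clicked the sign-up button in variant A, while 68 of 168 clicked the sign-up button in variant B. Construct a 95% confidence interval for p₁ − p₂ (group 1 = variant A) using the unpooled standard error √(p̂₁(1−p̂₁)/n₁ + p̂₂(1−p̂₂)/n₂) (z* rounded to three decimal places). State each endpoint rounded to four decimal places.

p̂₁ = 518/653 = 0.79326, p̂₂ = 68/168 = 0.40476; p̂₁ − p̂₂ = 0.38850.
Unpooled SE = √(p̂₁(1−p̂₁)/n₁ + p̂₂(1−p̂₂)/n₂) = √(0.000251145 + 0.001434105) = 0.041052.
z* = 1.960 at the 95% level. Margin = 1.960·0.041052 = 0.08046.
CI: 0.38850 ± 0.08046 = (0.3080, 0.4690).

(0.3080, 0.4690)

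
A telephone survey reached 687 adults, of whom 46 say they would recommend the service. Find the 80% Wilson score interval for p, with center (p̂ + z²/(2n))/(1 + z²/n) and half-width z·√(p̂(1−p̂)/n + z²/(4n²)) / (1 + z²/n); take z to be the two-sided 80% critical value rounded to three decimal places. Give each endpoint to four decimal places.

(0.0557, 0.0802)

p̂ = 46/687 = 0.06696; z = 1.282, so z² = 1.643524.
Denominator 1 + z²/n = 1 + 1.643524/687 = 1.002392.
Center = (0.06696 + 0.001196)/1.002392 = 0.06799.
Radicand: p̂(1−p̂)/n + z²/(4n²) = 0.000090938 + 0.000000871 = 0.000091809.
Half-width = 1.282·√0.000091809/1.002392 = 0.01225.
Interval: 0.06799 ± 0.01225 → (0.0557, 0.0802).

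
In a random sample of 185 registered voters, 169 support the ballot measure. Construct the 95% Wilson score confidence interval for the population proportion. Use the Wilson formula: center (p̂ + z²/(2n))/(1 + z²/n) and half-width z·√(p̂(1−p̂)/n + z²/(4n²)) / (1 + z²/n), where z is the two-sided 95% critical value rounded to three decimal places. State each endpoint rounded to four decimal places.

(0.8641, 0.9461)

p̂ = 169/185 = 0.91351; z = 1.960, so z² = 3.841600.
Denominator 1 + z²/n = 1 + 3.841600/185 = 1.020765.
Adjusted center: (0.91351 + z²/(2n))/1.020765 = 0.90510.
Radicand: p̂(1−p̂)/n + z²/(4n²) = 0.000427063 + 0.000028061 = 0.000455124.
Half-width = 1.960·√0.000455124/1.020765 = 0.04096.
Interval: 0.90510 ± 0.04096 → (0.8641, 0.9461).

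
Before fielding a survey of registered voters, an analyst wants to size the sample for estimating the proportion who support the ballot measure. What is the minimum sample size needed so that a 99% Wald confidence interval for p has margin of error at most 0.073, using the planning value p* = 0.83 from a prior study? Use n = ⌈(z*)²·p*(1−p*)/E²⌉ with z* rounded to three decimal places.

The 99% critical value is z* = 2.576.
p*(1−p*) = 0.83·0.17 = 0.1411.
Required n before rounding: 6.635776 × 0.1411 / 0.073² = 175.701.
Rounding up, n = 176.

n = 176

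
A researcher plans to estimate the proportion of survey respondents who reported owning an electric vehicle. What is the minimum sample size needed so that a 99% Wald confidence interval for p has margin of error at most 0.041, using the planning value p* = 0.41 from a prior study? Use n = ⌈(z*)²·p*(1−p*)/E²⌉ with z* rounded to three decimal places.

n = 955

For 99% confidence, z* = 2.576.
p*(1−p*) = 0.2419.
(z*)²·p*(1−p*)/E² = 6.635776·0.2419/0.001681 = 954.904.
⌈954.904⌉ = 955.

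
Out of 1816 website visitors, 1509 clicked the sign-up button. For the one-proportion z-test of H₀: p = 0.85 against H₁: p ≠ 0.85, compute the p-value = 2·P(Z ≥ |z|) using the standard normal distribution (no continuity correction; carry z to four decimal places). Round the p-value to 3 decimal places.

p-value = 0.023

p̂ = 1509/1816 = 0.83095.
SE₀ = √(0.85·0.15/1816) = 0.008379.
Test statistic (full precision, shown to 4 dp): z = (1509/1816 − 0.85)/SE₀ ≈ -2.2739.
From the standard normal, 2·P(Z ≥ |z|) = 0.023.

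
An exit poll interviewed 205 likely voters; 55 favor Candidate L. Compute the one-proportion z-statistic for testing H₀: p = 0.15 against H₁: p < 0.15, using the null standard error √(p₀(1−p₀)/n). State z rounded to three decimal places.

z = 4.743

p̂ = 55/205 = 0.26829.
SE₀ = √(0.15·0.85/205) = 0.024939.
Test statistic: z = 0.11829/0.024939 = 4.743.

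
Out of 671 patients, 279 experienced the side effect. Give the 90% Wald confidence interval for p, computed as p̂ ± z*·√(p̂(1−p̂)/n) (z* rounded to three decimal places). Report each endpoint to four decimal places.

(0.3845, 0.4471)

Sample proportion p̂ = 279/671 = 0.41580.
SE(p̂) = √(0.41580·0.58420/671) = 0.019027.
z* = 1.645 at the 90% level.
Margin = 1.645·0.019027 = 0.03130.
So the interval runs from 0.3845 to 0.4471.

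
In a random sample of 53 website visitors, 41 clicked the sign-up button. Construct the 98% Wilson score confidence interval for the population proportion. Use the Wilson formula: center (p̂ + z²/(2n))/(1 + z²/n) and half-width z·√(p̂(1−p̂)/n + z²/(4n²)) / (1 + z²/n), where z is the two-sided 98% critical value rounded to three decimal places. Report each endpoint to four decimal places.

(0.6184, 0.8781)

Here p̂ = 41/53 = 0.77358 and z = 2.326 (z² = 5.410276).
1 + z²/n = 1.102081.
Center = (0.77358 + 0.051040)/1.102081 = 0.74824.
Radicand: p̂(1−p̂)/n + z²/(4n²) = 0.003304741 + 0.000481513 = 0.003786254.
Half-width = 2.326·√0.003786254/1.102081 = 0.12987.
Interval: 0.74824 ± 0.12987 → (0.6184, 0.8781).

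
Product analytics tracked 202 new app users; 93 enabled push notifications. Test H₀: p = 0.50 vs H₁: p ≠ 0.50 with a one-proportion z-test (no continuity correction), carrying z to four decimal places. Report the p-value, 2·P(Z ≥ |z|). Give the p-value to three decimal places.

With x = 93 successes in n = 202, p̂ = 0.46040.
SE₀ = √(0.50·0.50/202) = 0.035180.
Test statistic (full precision, shown to 4 dp): z = (93/202 − 0.50)/SE₀ ≈ -1.1258.
From the standard normal, 2·P(Z ≥ |z|) = 0.260.

p-value = 0.260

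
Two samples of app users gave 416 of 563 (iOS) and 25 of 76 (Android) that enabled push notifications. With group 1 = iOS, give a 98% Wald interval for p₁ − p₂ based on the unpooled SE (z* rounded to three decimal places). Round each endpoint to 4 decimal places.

p̂₁ = 0.73890, p̂₂ = 0.32895, so the observed difference is 0.40995.
SE = √(0.000342677 + 0.002904487) = √0.003247164 = 0.056984.
The 98% critical value is z* = 2.326. Margin of error = 0.13254.
So the interval runs from 0.2774 to 0.5425.

(0.2774, 0.5425)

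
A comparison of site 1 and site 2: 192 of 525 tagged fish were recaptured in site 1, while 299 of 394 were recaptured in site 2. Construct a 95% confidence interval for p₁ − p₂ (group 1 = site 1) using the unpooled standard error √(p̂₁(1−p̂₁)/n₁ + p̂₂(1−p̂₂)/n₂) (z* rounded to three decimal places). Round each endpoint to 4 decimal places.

(-0.4522, -0.3342)

p̂₁ = 192/525 = 0.36571, p̂₂ = 299/394 = 0.75888; p̂₁ − p̂₂ = -0.39317.
Unpooled SE = √(p̂₁(1−p̂₁)/n₁ + p̂₂(1−p̂₂)/n₂) = √(0.000441843 + 0.000464415) = 0.030104.
The 95% critical value is z* = 1.960. Margin of error = 0.05900.
CI: -0.39317 ± 0.05900 = (-0.4522, -0.3342).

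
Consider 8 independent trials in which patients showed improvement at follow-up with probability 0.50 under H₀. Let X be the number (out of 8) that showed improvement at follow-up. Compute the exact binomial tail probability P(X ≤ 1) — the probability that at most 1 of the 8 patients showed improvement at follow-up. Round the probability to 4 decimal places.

X ~ Binomial(n=8, p=0.50).
P(X ≤ 1) = C(8,0)·0.50^0·0.50^8 + C(8,1)·0.50^1·0.50^7.
= 0.003906 + 0.031250 = 0.0352.

P = 0.0352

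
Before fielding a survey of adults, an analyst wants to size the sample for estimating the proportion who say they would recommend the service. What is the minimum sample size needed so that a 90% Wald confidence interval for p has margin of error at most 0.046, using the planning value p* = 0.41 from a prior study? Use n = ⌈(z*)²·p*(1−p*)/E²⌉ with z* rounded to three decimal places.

n = 310

z* = 1.645 at the 90% level.
p*(1−p*) = 0.2419.
Required n before rounding: 2.706025 × 0.2419 / 0.046² = 309.351.
Rounding up, n = 310.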